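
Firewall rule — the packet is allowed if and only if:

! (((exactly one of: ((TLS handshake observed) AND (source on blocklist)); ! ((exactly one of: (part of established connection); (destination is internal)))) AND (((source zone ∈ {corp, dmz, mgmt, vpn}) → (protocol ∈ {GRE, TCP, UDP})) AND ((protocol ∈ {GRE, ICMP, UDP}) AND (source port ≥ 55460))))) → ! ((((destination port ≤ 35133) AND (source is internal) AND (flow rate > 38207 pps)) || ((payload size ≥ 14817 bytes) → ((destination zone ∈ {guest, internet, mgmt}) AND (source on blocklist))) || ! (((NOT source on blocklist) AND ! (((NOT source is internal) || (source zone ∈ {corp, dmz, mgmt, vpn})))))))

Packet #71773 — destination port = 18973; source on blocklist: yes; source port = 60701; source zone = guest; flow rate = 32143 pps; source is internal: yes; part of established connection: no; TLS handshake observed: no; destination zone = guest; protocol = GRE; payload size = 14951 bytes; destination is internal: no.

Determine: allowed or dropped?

Atomic conditions:
  TLS handshake observed: no → false
  source on blocklist: yes → true
  part of established connection: no → false
  destination is internal: no → false
  source zone ∈ {corp, dmz, mgmt, vpn}: guest is not in the set → false
  protocol ∈ {GRE, TCP, UDP}: GRE is in the set → true
  protocol ∈ {GRE, ICMP, UDP}: GRE is in the set → true
  source port ≥ 55460: 60701 ≥ 55460 is true
  destination port ≤ 35133: 18973 ≤ 35133 is true
  source is internal: yes → true
  flow rate > 38207 pps: 32143 > 38207 is false
  payload size ≥ 14817 bytes: 14951 ≥ 14817 is true
  destination zone ∈ {guest, internet, mgmt}: guest is in the set → true
  NOT source on blocklist: yes → false
  NOT source is internal: yes → false
Combine:
[1.1.1.1] false AND true = false
[1.1.1.2.1] exactly-one(false, false) = false
[1.1.1.2] NOT false = true
[1.1.1] exactly-one(false, true) = true
[1.1.2.1] false → true (antecedent false ⇒ implication holds) = true
[1.1.2.2] true AND true = true
[1.1.2] true AND true = true
[1.1] true AND true = true
[1] NOT true = false
[2.1.1] true AND true AND false = false
[2.1.2.2] true AND true = true
[2.1.2] true → true = true
[2.1.3.1.2.1] false OR false = false
[2.1.3.1.2] NOT false = true
[2.1.3.1] false AND true = false
[2.1.3] NOT false = true
[2.1] false OR true OR true = true
[2] NOT true = false
[root] false → false (antecedent false ⇒ implication holds) = true
Overall: true → allowed

Allowed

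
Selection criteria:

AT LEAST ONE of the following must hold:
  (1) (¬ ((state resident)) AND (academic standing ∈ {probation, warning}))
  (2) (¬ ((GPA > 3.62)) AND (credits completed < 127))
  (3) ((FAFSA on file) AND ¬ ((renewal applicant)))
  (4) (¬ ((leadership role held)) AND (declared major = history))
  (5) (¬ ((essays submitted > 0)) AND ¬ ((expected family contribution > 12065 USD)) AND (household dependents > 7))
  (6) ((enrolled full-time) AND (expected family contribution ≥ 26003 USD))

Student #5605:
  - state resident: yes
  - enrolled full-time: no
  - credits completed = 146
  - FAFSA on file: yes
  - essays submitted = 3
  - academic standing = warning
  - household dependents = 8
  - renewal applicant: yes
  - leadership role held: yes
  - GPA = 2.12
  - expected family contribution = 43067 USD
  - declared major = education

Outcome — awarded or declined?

Declined

Atomic conditions:
  state resident: yes → true
  academic standing ∈ {probation, warning}: warning is in the set → true
  GPA > 3.62: 2.12 > 3.62 is false
  credits completed < 127: 146 < 127 is false
  FAFSA on file: yes → true
  renewal applicant: yes → true
  leadership role held: yes → true
  declared major = history: education == history is false
  essays submitted > 0: 3 > 0 is true
  expected family contribution > 12065 USD: 43067 > 12065 is true
  household dependents > 7: 8 > 7 is true
  enrolled full-time: no → false
  expected family contribution ≥ 26003 USD: 43067 ≥ 26003 is true
Combine:
[1.1] NOT true = false
[1] false AND true = false
[2.1] NOT false = true
[2] true AND false = false
[3.2] NOT true = false
[3] true AND false = false
[4.1] NOT true = false
[4] false AND false = false
[5.1] NOT true = false
[5.2] NOT true = false
[5] false AND false AND true = false
[6] false AND true = false
[root] false OR false OR false OR false OR false OR false = false
Overall: false → declined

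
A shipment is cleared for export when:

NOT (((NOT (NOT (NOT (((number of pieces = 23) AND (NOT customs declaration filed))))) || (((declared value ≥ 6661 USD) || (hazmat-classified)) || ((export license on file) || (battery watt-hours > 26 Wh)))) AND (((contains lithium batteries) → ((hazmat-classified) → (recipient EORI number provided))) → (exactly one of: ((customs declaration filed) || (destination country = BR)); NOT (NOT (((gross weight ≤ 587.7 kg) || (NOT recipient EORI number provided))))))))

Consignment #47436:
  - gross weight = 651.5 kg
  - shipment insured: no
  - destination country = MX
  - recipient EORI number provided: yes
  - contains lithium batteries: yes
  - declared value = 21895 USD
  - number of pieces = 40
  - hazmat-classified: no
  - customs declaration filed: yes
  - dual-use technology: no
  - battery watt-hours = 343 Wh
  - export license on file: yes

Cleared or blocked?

Blocked

Atomic conditions:
  number of pieces = 23: 40 == 23 is false
  NOT customs declaration filed: yes → false
  declared value ≥ 6661 USD: 21895 ≥ 6661 is true
  hazmat-classified: no → false
  export license on file: yes → true
  battery watt-hours > 26 Wh: 343 > 26 is true
  contains lithium batteries: yes → true
  recipient EORI number provided: yes → true
  customs declaration filed: yes → true
  destination country = BR: MX == BR is false
  gross weight ≤ 587.7 kg: 651.5 ≤ 587.7 is false
  NOT recipient EORI number provided: yes → false
Combine:
[1.1.1.1.1.1] false AND false = false
[1.1.1.1.1] NOT false = true
[1.1.1.1] NOT true = false
[1.1.1] NOT false = true
[1.1.2.1] true OR false = true
[1.1.2.2] true OR true = true
[1.1.2] true OR true = true
[1.1] true OR true = true
[1.2.1.2] false → true (antecedent false ⇒ implication holds) = true
[1.2.1] true → true = true
[1.2.2.1] true OR false = true
[1.2.2.2.1.1] false OR false = false
[1.2.2.2.1] NOT false = true
[1.2.2.2] NOT true = false
[1.2.2] exactly-one(true, false) = true
[1.2] true → true = true
[1] true AND true = true
[root] NOT true = false
Overall: false → blocked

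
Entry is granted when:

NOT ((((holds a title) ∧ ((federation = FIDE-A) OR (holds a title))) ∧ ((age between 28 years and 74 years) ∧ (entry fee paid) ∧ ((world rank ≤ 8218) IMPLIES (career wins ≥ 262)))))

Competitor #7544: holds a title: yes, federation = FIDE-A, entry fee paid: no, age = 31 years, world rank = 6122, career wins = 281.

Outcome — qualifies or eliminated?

Qualifies

Atomic conditions:
  holds a title: yes → true
  federation = FIDE-A: FIDE-A == FIDE-A is true
  age between 28 years and 74 years: 31 in [28, 74] is true
  entry fee paid: no → false
  world rank ≤ 8218: 6122 ≤ 8218 is true
  career wins ≥ 262: 281 ≥ 262 is true
Combine:
[1.1.2] true OR true = true
[1.1] true AND true = true
[1.2.3] true → true = true
[1.2] true AND false AND true = false
[1] true AND false = false
[root] NOT false = true
Overall: true → qualifies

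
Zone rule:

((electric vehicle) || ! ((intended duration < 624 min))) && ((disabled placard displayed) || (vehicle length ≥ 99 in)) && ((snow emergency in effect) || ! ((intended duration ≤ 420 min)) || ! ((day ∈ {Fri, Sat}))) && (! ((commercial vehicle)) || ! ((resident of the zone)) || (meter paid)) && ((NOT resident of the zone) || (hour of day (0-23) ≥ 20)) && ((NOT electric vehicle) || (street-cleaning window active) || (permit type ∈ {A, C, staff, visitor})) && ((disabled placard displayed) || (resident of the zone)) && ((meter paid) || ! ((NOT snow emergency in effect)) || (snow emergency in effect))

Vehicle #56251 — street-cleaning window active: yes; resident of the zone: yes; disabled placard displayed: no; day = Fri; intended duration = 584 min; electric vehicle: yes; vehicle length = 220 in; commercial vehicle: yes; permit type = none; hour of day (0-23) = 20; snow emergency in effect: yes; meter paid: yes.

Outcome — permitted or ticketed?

Atomic conditions:
  electric vehicle: yes → true
  intended duration < 624 min: 584 < 624 is true
  disabled placard displayed: no → false
  vehicle length ≥ 99 in: 220 ≥ 99 is true
  snow emergency in effect: yes → true
  intended duration ≤ 420 min: 584 ≤ 420 is false
  day ∈ {Fri, Sat}: Fri is in the set → true
  commercial vehicle: yes → true
  resident of the zone: yes → true
  meter paid: yes → true
  NOT resident of the zone: yes → false
  hour of day (0-23) ≥ 20: 20 ≥ 20 is true
  NOT electric vehicle: yes → false
  street-cleaning window active: yes → true
  permit type ∈ {A, C, staff, visitor}: none is not in the set → false
  NOT snow emergency in effect: yes → false
Combine:
[1.2] NOT true = false
[1] true OR false = true
[2] false OR true = true
[3.2] NOT false = true
[3.3] NOT true = false
[3] true OR true OR false = true
[4.1] NOT true = false
[4.2] NOT true = false
[4] false OR false OR true = true
[5] false OR true = true
[6] false OR true OR false = true
[7] false OR true = true
[8.2] NOT false = true
[8] true OR true OR true = true
[root] true AND true AND true AND true AND true AND true AND true AND true = true
Overall: true → permitted

Permitted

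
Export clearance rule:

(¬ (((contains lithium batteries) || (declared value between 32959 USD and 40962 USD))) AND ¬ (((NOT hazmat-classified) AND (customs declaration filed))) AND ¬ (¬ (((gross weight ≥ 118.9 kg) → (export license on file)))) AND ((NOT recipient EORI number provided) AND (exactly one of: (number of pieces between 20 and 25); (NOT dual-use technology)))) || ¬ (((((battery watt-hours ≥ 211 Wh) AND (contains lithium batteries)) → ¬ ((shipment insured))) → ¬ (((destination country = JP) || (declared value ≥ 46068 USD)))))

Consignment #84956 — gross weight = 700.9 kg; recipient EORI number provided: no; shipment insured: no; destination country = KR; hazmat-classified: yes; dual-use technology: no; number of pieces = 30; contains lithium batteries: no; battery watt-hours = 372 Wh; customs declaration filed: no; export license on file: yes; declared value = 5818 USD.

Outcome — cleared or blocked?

Atomic conditions:
  contains lithium batteries: no → false
  declared value between 32959 USD and 40962 USD: 5818 in [32959, 40962] is false
  NOT hazmat-classified: yes → false
  customs declaration filed: no → false
  gross weight ≥ 118.9 kg: 700.9 ≥ 118.9 is true
  export license on file: yes → true
  NOT recipient EORI number provided: no → true
  number of pieces between 20 and 25: 30 in [20, 25] is false
  NOT dual-use technology: no → true
  battery watt-hours ≥ 211 Wh: 372 ≥ 211 is true
  shipment insured: no → false
  destination country = JP: KR == JP is false
  declared value ≥ 46068 USD: 5818 ≥ 46068 is false
Combine:
[1.1.1] false OR false = false
[1.1] NOT false = true
[1.2.1] false AND false = false
[1.2] NOT false = true
[1.3.1.1] true → true = true
[1.3.1] NOT true = false
[1.3] NOT false = true
[1.4.2] exactly-one(false, true) = true
[1.4] true AND true = true
[1] true AND true AND true AND true = true
[2.1.1.1] true AND false = false
[2.1.1.2] NOT false = true
[2.1.1] false → true (antecedent false ⇒ implication holds) = true
[2.1.2.1] false OR false = false
[2.1.2] NOT false = true
[2.1] true → true = true
[2] NOT true = false
[root] true OR false = true
Overall: true → cleared

Cleared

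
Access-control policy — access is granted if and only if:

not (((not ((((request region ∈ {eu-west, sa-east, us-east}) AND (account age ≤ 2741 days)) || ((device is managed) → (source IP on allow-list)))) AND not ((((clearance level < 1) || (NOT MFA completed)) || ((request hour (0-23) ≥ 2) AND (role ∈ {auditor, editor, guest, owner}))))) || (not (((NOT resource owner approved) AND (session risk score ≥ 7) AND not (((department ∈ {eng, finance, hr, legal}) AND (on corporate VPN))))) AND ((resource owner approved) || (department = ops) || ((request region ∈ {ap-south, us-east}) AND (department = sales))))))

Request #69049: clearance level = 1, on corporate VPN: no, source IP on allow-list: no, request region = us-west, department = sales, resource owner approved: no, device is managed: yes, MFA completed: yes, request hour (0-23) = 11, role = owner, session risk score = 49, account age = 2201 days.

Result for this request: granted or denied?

Atomic conditions:
  request region ∈ {eu-west, sa-east, us-east}: us-west is not in the set → false
  account age ≤ 2741 days: 2201 ≤ 2741 is true
  device is managed: yes → true
  source IP on allow-list: no → false
  clearance level < 1: 1 < 1 is false
  NOT MFA completed: yes → false
  request hour (0-23) ≥ 2: 11 ≥ 2 is true
  role ∈ {auditor, editor, guest, owner}: owner is in the set → true
  NOT resource owner approved: no → true
  session risk score ≥ 7: 49 ≥ 7 is true
  department ∈ {eng, finance, hr, legal}: sales is not in the set → false
  on corporate VPN: no → false
  resource owner approved: no → false
  department = ops: sales == ops is false
  request region ∈ {ap-south, us-east}: us-west is not in the set → false
  department = sales: sales == sales is true
Combine:
[1.1.1.1.1] false AND true = false
[1.1.1.1.2] true → false = false
[1.1.1.1] false OR false = false
[1.1.1] NOT false = true
[1.1.2.1.1] false OR false = false
[1.1.2.1.2] true AND true = true
[1.1.2.1] false OR true = true
[1.1.2] NOT true = false
[1.1] true AND false = false
[1.2.1.1.3.1] false AND false = false
[1.2.1.1.3] NOT false = true
[1.2.1.1] true AND true AND true = true
[1.2.1] NOT true = false
[1.2.2.3] false AND true = false
[1.2.2] false OR false OR false = false
[1.2] false AND false = false
[1] false OR false = false
[root] NOT false = true
Overall: true → granted

Granted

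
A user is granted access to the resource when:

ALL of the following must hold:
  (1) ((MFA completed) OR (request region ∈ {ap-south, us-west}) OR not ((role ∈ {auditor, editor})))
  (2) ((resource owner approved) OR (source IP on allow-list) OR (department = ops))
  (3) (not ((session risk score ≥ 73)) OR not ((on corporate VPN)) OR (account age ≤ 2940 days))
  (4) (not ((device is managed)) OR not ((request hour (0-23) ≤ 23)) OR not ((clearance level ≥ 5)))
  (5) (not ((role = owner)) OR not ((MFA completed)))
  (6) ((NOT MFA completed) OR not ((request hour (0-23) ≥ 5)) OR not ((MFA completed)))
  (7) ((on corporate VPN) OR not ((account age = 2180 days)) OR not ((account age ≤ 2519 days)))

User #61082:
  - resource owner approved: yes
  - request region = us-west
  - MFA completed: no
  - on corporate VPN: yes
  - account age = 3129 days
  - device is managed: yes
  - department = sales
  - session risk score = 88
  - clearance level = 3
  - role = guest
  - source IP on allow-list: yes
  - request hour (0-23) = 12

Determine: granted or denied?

Denied

Atomic conditions:
  MFA completed: no → false
  request region ∈ {ap-south, us-west}: us-west is in the set → true
  role ∈ {auditor, editor}: guest is not in the set → false
  resource owner approved: yes → true
  source IP on allow-list: yes → true
  department = ops: sales == ops is false
  session risk score ≥ 73: 88 ≥ 73 is true
  on corporate VPN: yes → true
  account age ≤ 2940 days: 3129 ≤ 2940 is false
  device is managed: yes → true
  request hour (0-23) ≤ 23: 12 ≤ 23 is true
  clearance level ≥ 5: 3 ≥ 5 is false
  role = owner: guest == owner is false
  NOT MFA completed: no → true
  request hour (0-23) ≥ 5: 12 ≥ 5 is true
  account age = 2180 days: 3129 == 2180 is false
  account age ≤ 2519 days: 3129 ≤ 2519 is false
Combine:
[1.3] NOT false = true
[1] false OR true OR true = true
[2] true OR true OR false = true
[3.1] NOT true = false
[3.2] NOT true = false
[3] false OR false OR false = false
[4.1] NOT true = false
[4.2] NOT true = false
[4.3] NOT false = true
[4] false OR false OR true = true
[5.1] NOT false = true
[5.2] NOT false = true
[5] true OR true = true
[6.2] NOT true = false
[6.3] NOT false = true
[6] true OR false OR true = true
[7.2] NOT false = true
[7.3] NOT false = true
[7] true OR true OR true = true
[root] true AND true AND false AND true AND true AND true AND true = false
Overall: false → denied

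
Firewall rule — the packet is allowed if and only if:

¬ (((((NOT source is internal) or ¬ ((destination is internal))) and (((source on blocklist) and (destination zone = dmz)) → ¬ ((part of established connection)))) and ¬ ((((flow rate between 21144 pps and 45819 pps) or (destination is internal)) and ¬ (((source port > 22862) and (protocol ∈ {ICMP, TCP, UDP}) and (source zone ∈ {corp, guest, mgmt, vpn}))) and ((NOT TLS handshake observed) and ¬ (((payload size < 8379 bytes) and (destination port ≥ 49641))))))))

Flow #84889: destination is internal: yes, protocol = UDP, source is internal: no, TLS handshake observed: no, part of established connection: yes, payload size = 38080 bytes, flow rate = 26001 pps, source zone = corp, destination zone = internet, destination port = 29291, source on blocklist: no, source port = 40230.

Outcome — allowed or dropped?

Atomic conditions:
  NOT source is internal: no → true
  destination is internal: yes → true
  source on blocklist: no → false
  destination zone = dmz: internet == dmz is false
  part of established connection: yes → true
  flow rate between 21144 pps and 45819 pps: 26001 in [21144, 45819] is true
  source port > 22862: 40230 > 22862 is true
  protocol ∈ {ICMP, TCP, UDP}: UDP is in the set → true
  source zone ∈ {corp, guest, mgmt, vpn}: corp is in the set → true
  NOT TLS handshake observed: no → true
  payload size < 8379 bytes: 38080 < 8379 is false
  destination port ≥ 49641: 29291 ≥ 49641 is false
Combine:
[1.1.1.2] NOT true = false
[1.1.1] true OR false = true
[1.1.2.1] false AND false = false
[1.1.2.2] NOT true = false
[1.1.2] false → false (antecedent false ⇒ implication holds) = true
[1.1] true AND true = true
[1.2.1.1] true OR true = true
[1.2.1.2.1] true AND true AND true = true
[1.2.1.2] NOT true = false
[1.2.1.3.2.1] false AND false = false
[1.2.1.3.2] NOT false = true
[1.2.1.3] true AND true = true
[1.2.1] true AND false AND true = false
[1.2] NOT false = true
[1] true AND true = true
[root] NOT true = false
Overall: false → dropped

Dropped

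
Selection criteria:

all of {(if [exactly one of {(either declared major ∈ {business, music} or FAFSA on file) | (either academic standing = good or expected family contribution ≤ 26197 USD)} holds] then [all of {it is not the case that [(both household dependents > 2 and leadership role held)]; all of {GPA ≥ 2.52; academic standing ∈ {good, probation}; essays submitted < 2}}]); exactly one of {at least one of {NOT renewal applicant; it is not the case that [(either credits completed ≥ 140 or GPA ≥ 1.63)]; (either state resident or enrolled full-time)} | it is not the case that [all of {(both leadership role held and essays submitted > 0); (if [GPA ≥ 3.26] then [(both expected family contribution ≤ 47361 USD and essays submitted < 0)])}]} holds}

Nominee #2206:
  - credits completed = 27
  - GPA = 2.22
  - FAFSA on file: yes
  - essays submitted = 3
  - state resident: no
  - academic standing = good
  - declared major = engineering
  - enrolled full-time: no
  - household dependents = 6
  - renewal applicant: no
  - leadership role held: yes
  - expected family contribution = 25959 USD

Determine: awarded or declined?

Awarded

Atomic conditions:
  declared major ∈ {business, music}: engineering is not in the set → false
  FAFSA on file: yes → true
  academic standing = good: good == good is true
  expected family contribution ≤ 26197 USD: 25959 ≤ 26197 is true
  household dependents > 2: 6 > 2 is true
  leadership role held: yes → true
  GPA ≥ 2.52: 2.22 ≥ 2.52 is false
  academic standing ∈ {good, probation}: good is in the set → true
  essays submitted < 2: 3 < 2 is false
  NOT renewal applicant: no → true
  credits completed ≥ 140: 27 ≥ 140 is false
  GPA ≥ 1.63: 2.22 ≥ 1.63 is true
  state resident: no → false
  enrolled full-time: no → false
  essays submitted > 0: 3 > 0 is true
  GPA ≥ 3.26: 2.22 ≥ 3.26 is false
  expected family contribution ≤ 47361 USD: 25959 ≤ 47361 is true
  essays submitted < 0: 3 < 0 is false
Combine:
[1.1.1] false OR true = true
[1.1.2] true OR true = true
[1.1] exactly-one(true, true) = false
[1.2.1.1] true AND true = true
[1.2.1] NOT true = false
[1.2.2] false AND true AND false = false
[1.2] false AND false = false
[1] false → false (antecedent false ⇒ implication holds) = true
[2.1.2.1] false OR true = true
[2.1.2] NOT true = false
[2.1.3] false OR false = false
[2.1] true OR false OR false = true
[2.2.1.1] true AND true = true
[2.2.1.2.2] true AND false = false
[2.2.1.2] false → false (antecedent false ⇒ implication holds) = true
[2.2.1] true AND true = true
[2.2] NOT true = false
[2] exactly-one(true, false) = true
[root] true AND true = true
Overall: true → awarded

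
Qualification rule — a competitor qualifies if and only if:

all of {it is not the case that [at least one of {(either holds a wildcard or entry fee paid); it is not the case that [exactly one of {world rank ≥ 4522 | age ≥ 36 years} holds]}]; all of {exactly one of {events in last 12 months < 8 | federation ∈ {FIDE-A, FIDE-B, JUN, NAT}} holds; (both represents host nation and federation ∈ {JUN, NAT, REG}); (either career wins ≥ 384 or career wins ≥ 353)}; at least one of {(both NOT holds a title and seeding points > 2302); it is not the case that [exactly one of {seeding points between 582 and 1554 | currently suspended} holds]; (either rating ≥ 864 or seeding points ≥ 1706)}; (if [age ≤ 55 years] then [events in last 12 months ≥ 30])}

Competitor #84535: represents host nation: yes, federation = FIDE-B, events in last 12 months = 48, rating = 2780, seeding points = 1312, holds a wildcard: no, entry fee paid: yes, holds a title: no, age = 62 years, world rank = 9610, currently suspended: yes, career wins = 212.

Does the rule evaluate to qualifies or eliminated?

Eliminated

Atomic conditions:
  holds a wildcard: no → false
  entry fee paid: yes → true
  world rank ≥ 4522: 9610 ≥ 4522 is true
  age ≥ 36 years: 62 ≥ 36 is true
  events in last 12 months < 8: 48 < 8 is false
  federation ∈ {FIDE-A, FIDE-B, JUN, NAT}: FIDE-B is in the set → true
  represents host nation: yes → true
  federation ∈ {JUN, NAT, REG}: FIDE-B is not in the set → false
  career wins ≥ 384: 212 ≥ 384 is false
  career wins ≥ 353: 212 ≥ 353 is false
  NOT holds a title: no → true
  seeding points > 2302: 1312 > 2302 is false
  seeding points between 582 and 1554: 1312 in [582, 1554] is true
  currently suspended: yes → true
  rating ≥ 864: 2780 ≥ 864 is true
  seeding points ≥ 1706: 1312 ≥ 1706 is false
  age ≤ 55 years: 62 ≤ 55 is false
  events in last 12 months ≥ 30: 48 ≥ 30 is true
Combine:
[1.1.1] false OR true = true
[1.1.2.1] exactly-one(true, true) = false
[1.1.2] NOT false = true
[1.1] true OR true = true
[1] NOT true = false
[2.1] exactly-one(false, true) = true
[2.2] true AND false = false
[2.3] false OR false = false
[2] true AND false AND false = false
[3.1] true AND false = false
[3.2.1] exactly-one(true, true) = false
[3.2] NOT false = true
[3.3] true OR false = true
[3] false OR true OR true = true
[4] false → true (antecedent false ⇒ implication holds) = true
[root] false AND false AND true AND true = false
Overall: false → eliminated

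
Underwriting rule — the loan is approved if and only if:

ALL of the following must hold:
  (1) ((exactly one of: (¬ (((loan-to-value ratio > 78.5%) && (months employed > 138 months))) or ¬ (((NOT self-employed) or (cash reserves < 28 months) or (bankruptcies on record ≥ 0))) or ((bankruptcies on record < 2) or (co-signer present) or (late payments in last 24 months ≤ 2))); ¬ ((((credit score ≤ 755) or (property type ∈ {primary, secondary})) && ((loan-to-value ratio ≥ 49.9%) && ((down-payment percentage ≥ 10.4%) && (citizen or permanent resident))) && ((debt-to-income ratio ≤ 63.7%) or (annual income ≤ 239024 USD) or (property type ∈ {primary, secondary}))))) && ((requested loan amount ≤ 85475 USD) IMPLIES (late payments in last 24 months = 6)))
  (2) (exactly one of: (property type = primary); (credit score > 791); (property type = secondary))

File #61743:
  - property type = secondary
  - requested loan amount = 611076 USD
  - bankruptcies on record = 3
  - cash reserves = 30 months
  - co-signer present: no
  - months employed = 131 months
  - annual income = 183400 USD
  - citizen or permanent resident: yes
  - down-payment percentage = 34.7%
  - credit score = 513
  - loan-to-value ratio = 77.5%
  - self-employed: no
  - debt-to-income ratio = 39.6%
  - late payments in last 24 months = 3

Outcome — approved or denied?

Atomic conditions:
  loan-to-value ratio > 78.5%: 77.5 > 78.5 is false
  months employed > 138 months: 131 > 138 is false
  NOT self-employed: no → true
  cash reserves < 28 months: 30 < 28 is false
  bankruptcies on record ≥ 0: 3 ≥ 0 is true
  bankruptcies on record < 2: 3 < 2 is false
  co-signer present: no → false
  late payments in last 24 months ≤ 2: 3 ≤ 2 is false
  credit score ≤ 755: 513 ≤ 755 is true
  property type ∈ {primary, secondary}: secondary is in the set → true
  loan-to-value ratio ≥ 49.9%: 77.5 ≥ 49.9 is true
  down-payment percentage ≥ 10.4%: 34.7 ≥ 10.4 is true
  citizen or permanent resident: yes → true
  debt-to-income ratio ≤ 63.7%: 39.6 ≤ 63.7 is true
  annual income ≤ 239024 USD: 183400 ≤ 239024 is true
  requested loan amount ≤ 85475 USD: 611076 ≤ 85475 is false
  late payments in last 24 months = 6: 3 == 6 is false
  property type = primary: secondary == primary is false
  credit score > 791: 513 > 791 is false
  property type = secondary: secondary == secondary is true
Combine:
[1.1.1.1.1] false AND false = false
[1.1.1.1] NOT false = true
[1.1.1.2.1] true OR false OR true = true
[1.1.1.2] NOT true = false
[1.1.1.3] false OR false OR false = false
[1.1.1] true OR false OR false = true
[1.1.2.1.1] true OR true = true
[1.1.2.1.2.2] true AND true = true
[1.1.2.1.2] true AND true = true
[1.1.2.1.3] true OR true OR true = true
[1.1.2.1] true AND true AND true = true
[1.1.2] NOT true = false
[1.1] exactly-one(true, false) = true
[1.2] false → false (antecedent false ⇒ implication holds) = true
[1] true AND true = true
[2] exactly-one(false, false, true) = true
[root] true AND true = true
Overall: true → approved

Approved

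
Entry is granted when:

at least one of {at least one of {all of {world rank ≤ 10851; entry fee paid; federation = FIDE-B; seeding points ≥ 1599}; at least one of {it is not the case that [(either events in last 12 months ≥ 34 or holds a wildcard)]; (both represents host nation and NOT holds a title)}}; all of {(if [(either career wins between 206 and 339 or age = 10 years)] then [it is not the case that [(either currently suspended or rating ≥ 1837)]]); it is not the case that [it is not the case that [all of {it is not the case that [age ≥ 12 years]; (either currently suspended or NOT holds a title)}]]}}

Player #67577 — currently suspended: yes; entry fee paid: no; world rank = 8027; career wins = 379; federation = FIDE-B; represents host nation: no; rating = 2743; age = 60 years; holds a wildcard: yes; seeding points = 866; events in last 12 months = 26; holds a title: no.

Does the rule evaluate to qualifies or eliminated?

Atomic conditions:
  world rank ≤ 10851: 8027 ≤ 10851 is true
  entry fee paid: no → false
  federation = FIDE-B: FIDE-B == FIDE-B is true
  seeding points ≥ 1599: 866 ≥ 1599 is false
  events in last 12 months ≥ 34: 26 ≥ 34 is false
  holds a wildcard: yes → true
  represents host nation: no → false
  NOT holds a title: no → true
  career wins between 206 and 339: 379 in [206, 339] is false
  age = 10 years: 60 == 10 is false
  currently suspended: yes → true
  rating ≥ 1837: 2743 ≥ 1837 is true
  age ≥ 12 years: 60 ≥ 12 is true
Combine:
[1.1] true AND false AND true AND false = false
[1.2.1.1] false OR true = true
[1.2.1] NOT true = false
[1.2.2] false AND true = false
[1.2] false OR false = false
[1] false OR false = false
[2.1.1] false OR false = false
[2.1.2.1] true OR true = true
[2.1.2] NOT true = false
[2.1] false → false (antecedent false ⇒ implication holds) = true
[2.2.1.1.1] NOT true = false
[2.2.1.1.2] true OR true = true
[2.2.1.1] false AND true = false
[2.2.1] NOT false = true
[2.2] NOT true = false
[2] true AND false = false
[root] false OR false = false
Overall: false → eliminated

Eliminated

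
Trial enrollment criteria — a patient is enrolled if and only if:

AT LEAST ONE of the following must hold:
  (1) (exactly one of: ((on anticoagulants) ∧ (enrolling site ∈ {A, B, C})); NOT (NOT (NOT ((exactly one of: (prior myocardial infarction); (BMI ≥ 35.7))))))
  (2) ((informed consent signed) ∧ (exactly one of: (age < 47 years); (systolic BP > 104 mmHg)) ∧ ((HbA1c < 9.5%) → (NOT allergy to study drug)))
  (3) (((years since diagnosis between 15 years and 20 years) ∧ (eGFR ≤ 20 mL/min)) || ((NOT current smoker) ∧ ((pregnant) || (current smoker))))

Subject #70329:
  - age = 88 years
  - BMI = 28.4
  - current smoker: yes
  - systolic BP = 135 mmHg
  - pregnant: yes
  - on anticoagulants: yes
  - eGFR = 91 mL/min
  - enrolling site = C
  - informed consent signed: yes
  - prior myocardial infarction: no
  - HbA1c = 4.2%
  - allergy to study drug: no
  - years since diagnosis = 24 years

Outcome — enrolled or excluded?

Enrolled

Atomic conditions:
  on anticoagulants: yes → true
  enrolling site ∈ {A, B, C}: C is in the set → true
  prior myocardial infarction: no → false
  BMI ≥ 35.7: 28.4 ≥ 35.7 is false
  informed consent signed: yes → true
  age < 47 years: 88 < 47 is false
  systolic BP > 104 mmHg: 135 > 104 is true
  HbA1c < 9.5%: 4.2 < 9.5 is true
  NOT allergy to study drug: no → true
  years since diagnosis between 15 years and 20 years: 24 in [15, 20] is false
  eGFR ≤ 20 mL/min: 91 ≤ 20 is false
  NOT current smoker: yes → false
  pregnant: yes → true
  current smoker: yes → true
Combine:
[1.1] true AND true = true
[1.2.1.1.1] exactly-one(false, false) = false
[1.2.1.1] NOT false = true
[1.2.1] NOT true = false
[1.2] NOT false = true
[1] exactly-one(true, true) = false
[2.2] exactly-one(false, true) = true
[2.3] true → true = true
[2] true AND true AND true = true
[3.1] false AND false = false
[3.2.2] true OR true = true
[3.2] false AND true = false
[3] false OR false = false
[root] false OR true OR false = true
Overall: true → enrolled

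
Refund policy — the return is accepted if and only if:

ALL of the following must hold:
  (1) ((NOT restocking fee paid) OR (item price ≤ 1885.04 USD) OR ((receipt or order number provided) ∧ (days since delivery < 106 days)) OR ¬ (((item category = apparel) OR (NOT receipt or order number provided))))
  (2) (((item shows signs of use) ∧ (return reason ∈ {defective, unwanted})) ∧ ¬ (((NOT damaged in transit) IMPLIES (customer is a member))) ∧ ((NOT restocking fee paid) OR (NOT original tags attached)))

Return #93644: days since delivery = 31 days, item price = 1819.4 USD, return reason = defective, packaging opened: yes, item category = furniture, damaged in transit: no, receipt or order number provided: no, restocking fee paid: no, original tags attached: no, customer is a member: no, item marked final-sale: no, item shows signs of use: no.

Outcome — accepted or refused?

Atomic conditions:
  NOT restocking fee paid: no → true
  item price ≤ 1885.04 USD: 1819.4 ≤ 1885.04 is true
  receipt or order number provided: no → false
  days since delivery < 106 days: 31 < 106 is true
  item category = apparel: furniture == apparel is false
  NOT receipt or order number provided: no → true
  item shows signs of use: no → false
  return reason ∈ {defective, unwanted}: defective is in the set → true
  NOT damaged in transit: no → true
  customer is a member: no → false
  NOT original tags attached: no → true
Combine:
[1.3] false AND true = false
[1.4.1] false OR true = true
[1.4] NOT true = false
[1] true OR true OR false OR false = true
[2.1] false AND true = false
[2.2.1] true → false = false
[2.2] NOT false = true
[2.3] true OR true = true
[2] false AND true AND true = false
[root] true AND false = false
Overall: false → refused

Refused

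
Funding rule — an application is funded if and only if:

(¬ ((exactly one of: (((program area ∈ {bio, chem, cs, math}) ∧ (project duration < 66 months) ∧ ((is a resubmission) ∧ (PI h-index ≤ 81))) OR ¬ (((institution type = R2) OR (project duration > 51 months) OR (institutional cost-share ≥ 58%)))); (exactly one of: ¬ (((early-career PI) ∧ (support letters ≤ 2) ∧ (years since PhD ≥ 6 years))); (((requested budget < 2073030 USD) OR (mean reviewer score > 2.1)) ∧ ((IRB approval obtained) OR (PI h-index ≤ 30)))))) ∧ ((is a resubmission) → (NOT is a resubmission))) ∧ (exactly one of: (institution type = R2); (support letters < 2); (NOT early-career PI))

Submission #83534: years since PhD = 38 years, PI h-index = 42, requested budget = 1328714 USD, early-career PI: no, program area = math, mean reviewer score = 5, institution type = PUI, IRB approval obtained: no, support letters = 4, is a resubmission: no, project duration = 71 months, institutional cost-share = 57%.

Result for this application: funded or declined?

Atomic conditions:
  program area ∈ {bio, chem, cs, math}: math is in the set → true
  project duration < 66 months: 71 < 66 is false
  is a resubmission: no → false
  PI h-index ≤ 81: 42 ≤ 81 is true
  institution type = R2: PUI == R2 is false
  project duration > 51 months: 71 > 51 is true
  institutional cost-share ≥ 58%: 57 ≥ 58 is false
  early-career PI: no → false
  support letters ≤ 2: 4 ≤ 2 is false
  years since PhD ≥ 6 years: 38 ≥ 6 is true
  requested budget < 2073030 USD: 1328714 < 2073030 is true
  mean reviewer score > 2.1: 5 > 2.1 is true
  IRB approval obtained: no → false
  PI h-index ≤ 30: 42 ≤ 30 is false
  NOT is a resubmission: no → true
  support letters < 2: 4 < 2 is false
  NOT early-career PI: no → true
Combine:
[1.1.1.1.1.3] false AND true = false
[1.1.1.1.1] true AND false AND false = false
[1.1.1.1.2.1] false OR true OR false = true
[1.1.1.1.2] NOT true = false
[1.1.1.1] false OR false = false
[1.1.1.2.1.1] false AND false AND true = false
[1.1.1.2.1] NOT false = true
[1.1.1.2.2.1] true OR true = true
[1.1.1.2.2.2] false OR false = false
[1.1.1.2.2] true AND false = false
[1.1.1.2] exactly-one(true, false) = true
[1.1.1] exactly-one(false, true) = true
[1.1] NOT true = false
[1.2] false → true (antecedent false ⇒ implication holds) = true
[1] false AND true = false
[2] exactly-one(false, false, true) = true
[root] false AND true = false
Overall: false → declined

Declined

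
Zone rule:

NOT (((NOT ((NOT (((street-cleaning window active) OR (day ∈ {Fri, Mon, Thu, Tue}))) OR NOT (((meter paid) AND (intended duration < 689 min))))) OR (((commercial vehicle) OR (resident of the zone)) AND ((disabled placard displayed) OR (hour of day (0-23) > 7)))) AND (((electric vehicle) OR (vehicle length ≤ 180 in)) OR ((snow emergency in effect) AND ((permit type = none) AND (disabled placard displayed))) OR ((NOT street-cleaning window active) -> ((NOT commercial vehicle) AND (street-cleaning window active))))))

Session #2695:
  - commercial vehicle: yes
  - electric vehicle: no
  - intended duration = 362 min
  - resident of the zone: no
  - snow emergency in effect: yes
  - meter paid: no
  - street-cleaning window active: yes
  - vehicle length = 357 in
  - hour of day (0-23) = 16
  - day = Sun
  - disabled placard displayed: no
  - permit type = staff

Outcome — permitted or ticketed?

Atomic conditions:
  street-cleaning window active: yes → true
  day ∈ {Fri, Mon, Thu, Tue}: Sun is not in the set → false
  meter paid: no → false
  intended duration < 689 min: 362 < 689 is true
  commercial vehicle: yes → true
  resident of the zone: no → false
  disabled placard displayed: no → false
  hour of day (0-23) > 7: 16 > 7 is true
  electric vehicle: no → false
  vehicle length ≤ 180 in: 357 ≤ 180 is false
  snow emergency in effect: yes → true
  permit type = none: staff == none is false
  NOT street-cleaning window active: yes → false
  NOT commercial vehicle: yes → false
Combine:
[1.1.1.1.1.1] true OR false = true
[1.1.1.1.1] NOT true = false
[1.1.1.1.2.1] false AND true = false
[1.1.1.1.2] NOT false = true
[1.1.1.1] false OR true = true
[1.1.1] NOT true = false
[1.1.2.1] true OR false = true
[1.1.2.2] false OR true = true
[1.1.2] true AND true = true
[1.1] false OR true = true
[1.2.1] false OR false = false
[1.2.2.2] false AND false = false
[1.2.2] true AND false = false
[1.2.3.2] false AND true = false
[1.2.3] false → false (antecedent false ⇒ implication holds) = true
[1.2] false OR false OR true = true
[1] true AND true = true
[root] NOT true = false
Overall: false → ticketed

Ticketed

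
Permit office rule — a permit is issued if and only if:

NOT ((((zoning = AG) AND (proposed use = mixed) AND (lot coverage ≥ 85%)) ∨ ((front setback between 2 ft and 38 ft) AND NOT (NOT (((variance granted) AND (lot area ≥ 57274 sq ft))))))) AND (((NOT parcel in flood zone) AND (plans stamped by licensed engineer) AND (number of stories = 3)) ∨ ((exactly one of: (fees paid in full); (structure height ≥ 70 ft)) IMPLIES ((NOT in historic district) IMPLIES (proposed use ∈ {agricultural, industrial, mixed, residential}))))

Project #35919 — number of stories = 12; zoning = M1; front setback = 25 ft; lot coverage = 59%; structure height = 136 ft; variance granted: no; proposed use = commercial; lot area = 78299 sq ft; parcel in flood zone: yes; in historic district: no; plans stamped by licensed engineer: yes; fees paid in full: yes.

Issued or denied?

Atomic conditions:
  zoning = AG: M1 == AG is false
  proposed use = mixed: commercial == mixed is false
  lot coverage ≥ 85%: 59 ≥ 85 is false
  front setback between 2 ft and 38 ft: 25 in [2, 38] is true
  variance granted: no → false
  lot area ≥ 57274 sq ft: 78299 ≥ 57274 is true
  NOT parcel in flood zone: yes → false
  plans stamped by licensed engineer: yes → true
  number of stories = 3: 12 == 3 is false
  fees paid in full: yes → true
  structure height ≥ 70 ft: 136 ≥ 70 is true
  NOT in historic district: no → true
  proposed use ∈ {agricultural, industrial, mixed, residential}: commercial is not in the set → false
Combine:
[1.1.1] false AND false AND false = false
[1.1.2.2.1.1] false AND true = false
[1.1.2.2.1] NOT false = true
[1.1.2.2] NOT true = false
[1.1.2] true AND false = false
[1.1] false OR false = false
[1] NOT false = true
[2.1] false AND true AND false = false
[2.2.1] exactly-one(true, true) = false
[2.2.2] true → false = false
[2.2] false → false (antecedent false ⇒ implication holds) = true
[2] false OR true = true
[root] true AND true = true
Overall: true → issued

Issued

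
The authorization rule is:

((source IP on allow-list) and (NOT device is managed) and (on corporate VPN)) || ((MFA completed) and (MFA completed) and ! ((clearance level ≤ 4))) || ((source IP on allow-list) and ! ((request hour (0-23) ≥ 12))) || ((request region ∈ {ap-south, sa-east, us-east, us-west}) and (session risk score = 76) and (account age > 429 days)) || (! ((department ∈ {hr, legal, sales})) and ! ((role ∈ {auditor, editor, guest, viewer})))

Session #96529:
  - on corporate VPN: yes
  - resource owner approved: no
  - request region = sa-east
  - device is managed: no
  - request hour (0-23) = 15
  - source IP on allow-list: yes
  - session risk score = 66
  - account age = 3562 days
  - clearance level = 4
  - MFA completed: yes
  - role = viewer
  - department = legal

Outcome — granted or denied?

Atomic conditions:
  source IP on allow-list: yes → true
  NOT device is managed: no → true
  on corporate VPN: yes → true
  MFA completed: yes → true
  clearance level ≤ 4: 4 ≤ 4 is true
  request hour (0-23) ≥ 12: 15 ≥ 12 is true
  request region ∈ {ap-south, sa-east, us-east, us-west}: sa-east is in the set → true
  session risk score = 76: 66 == 76 is false
  account age > 429 days: 3562 > 429 is true
  department ∈ {hr, legal, sales}: legal is in the set → true
  role ∈ {auditor, editor, guest, viewer}: viewer is in the set → true
Combine:
[1] true AND true AND true = true
[2.3] NOT true = false
[2] true AND true AND false = false
[3.2] NOT true = false
[3] true AND false = false
[4] true AND false AND true = false
[5.1] NOT true = false
[5.2] NOT true = false
[5] false AND false = false
[root] true OR false OR false OR false OR false = true
Overall: true → granted

Granted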